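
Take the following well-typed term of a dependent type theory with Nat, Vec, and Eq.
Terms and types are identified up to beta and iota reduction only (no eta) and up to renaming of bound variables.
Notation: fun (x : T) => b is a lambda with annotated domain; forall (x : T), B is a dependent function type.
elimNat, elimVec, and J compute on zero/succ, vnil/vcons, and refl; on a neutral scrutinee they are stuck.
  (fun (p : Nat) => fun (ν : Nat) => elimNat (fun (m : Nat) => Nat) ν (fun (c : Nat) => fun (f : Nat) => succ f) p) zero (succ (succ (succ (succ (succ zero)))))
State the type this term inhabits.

type:
  Nat


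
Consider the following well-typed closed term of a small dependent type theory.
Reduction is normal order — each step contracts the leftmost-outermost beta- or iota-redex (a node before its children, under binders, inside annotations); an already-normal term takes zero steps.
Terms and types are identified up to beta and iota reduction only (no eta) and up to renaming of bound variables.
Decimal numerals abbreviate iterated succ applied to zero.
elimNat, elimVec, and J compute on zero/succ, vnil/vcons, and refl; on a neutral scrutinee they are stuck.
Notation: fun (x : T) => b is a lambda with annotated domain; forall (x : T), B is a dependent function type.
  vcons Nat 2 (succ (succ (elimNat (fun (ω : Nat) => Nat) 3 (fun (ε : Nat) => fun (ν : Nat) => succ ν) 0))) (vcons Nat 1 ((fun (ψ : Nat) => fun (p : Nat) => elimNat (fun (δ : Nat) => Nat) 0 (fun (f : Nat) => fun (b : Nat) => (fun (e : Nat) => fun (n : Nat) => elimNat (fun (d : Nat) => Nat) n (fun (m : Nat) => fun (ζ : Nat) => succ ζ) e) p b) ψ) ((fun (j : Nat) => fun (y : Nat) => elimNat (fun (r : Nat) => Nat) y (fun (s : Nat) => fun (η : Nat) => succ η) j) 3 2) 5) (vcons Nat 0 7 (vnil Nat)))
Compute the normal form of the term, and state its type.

resulting normal form:
  vcons Nat 2 5 (vcons Nat 1 25 (vcons Nat 0 7 (vnil Nat)))
the term's type:
  Vec Nat 3


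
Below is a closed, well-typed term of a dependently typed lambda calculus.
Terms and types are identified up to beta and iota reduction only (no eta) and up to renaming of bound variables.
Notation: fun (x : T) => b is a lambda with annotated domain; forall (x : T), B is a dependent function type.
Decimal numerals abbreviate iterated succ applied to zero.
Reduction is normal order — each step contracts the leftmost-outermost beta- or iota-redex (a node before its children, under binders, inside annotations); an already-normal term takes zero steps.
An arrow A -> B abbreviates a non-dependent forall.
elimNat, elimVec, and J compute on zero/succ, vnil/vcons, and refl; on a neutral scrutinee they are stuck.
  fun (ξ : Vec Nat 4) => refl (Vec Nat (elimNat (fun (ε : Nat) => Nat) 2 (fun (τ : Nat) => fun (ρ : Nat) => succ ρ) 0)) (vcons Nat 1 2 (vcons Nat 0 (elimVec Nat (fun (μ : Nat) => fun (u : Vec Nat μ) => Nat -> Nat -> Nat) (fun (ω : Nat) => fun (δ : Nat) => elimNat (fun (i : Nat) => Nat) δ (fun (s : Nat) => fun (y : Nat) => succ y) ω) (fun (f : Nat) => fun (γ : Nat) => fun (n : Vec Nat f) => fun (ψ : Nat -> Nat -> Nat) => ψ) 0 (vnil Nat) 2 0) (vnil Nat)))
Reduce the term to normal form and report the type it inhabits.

normal form:
  fun (ξ : Vec Nat 4) => refl (Vec Nat 2) (vcons Nat 1 2 (vcons Nat 0 2 (vnil Nat)))
the term's type:
  Vec Nat 4 -> Eq (Vec Nat 2) (vcons Nat 1 2 (vcons Nat 0 2 (vnil Nat))) (vcons Nat 1 2 (vcons Nat 0 2 (vnil Nat)))


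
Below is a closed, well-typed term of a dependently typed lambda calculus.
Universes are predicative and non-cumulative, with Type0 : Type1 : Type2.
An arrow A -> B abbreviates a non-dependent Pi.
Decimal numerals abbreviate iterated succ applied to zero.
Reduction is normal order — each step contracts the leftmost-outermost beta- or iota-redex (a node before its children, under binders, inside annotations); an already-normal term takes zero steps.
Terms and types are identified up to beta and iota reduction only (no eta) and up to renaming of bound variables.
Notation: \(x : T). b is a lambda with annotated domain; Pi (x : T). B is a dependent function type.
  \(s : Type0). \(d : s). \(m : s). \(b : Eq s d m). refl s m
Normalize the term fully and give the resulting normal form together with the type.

resulting normal form:
  \(s : Type0). \(d : s). \(m : s). \(b : Eq s d m). refl s m
type:
  Pi (s : Type0). Pi (d : s). Pi (m : s). Eq s d m -> Eq s m m
observation: no redex remains anywhere in the term; it is its own normal form.


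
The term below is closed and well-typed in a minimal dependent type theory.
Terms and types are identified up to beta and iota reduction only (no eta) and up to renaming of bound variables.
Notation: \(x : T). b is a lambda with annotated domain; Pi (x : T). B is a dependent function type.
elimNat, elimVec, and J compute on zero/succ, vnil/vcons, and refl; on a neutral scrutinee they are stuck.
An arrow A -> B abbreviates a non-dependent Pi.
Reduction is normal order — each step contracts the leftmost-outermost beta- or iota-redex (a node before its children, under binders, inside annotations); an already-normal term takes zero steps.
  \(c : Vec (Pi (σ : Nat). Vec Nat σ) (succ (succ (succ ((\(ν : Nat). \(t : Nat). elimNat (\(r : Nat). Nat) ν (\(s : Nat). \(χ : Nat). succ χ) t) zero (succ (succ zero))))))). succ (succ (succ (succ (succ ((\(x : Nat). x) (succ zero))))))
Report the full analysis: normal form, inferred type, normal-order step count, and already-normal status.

resulting normal form:
  \(c : Vec (Pi (σ : Nat). Vec Nat σ) (succ (succ (succ (succ (succ zero)))))). succ (succ (succ (succ (succ (succ zero)))))
type:
  Vec (Pi (c : Nat). Vec Nat c) (succ (succ (succ (succ (succ zero))))) -> Nat
reduction steps (normal order): 10
already normal: no
first redex: a beta-redex


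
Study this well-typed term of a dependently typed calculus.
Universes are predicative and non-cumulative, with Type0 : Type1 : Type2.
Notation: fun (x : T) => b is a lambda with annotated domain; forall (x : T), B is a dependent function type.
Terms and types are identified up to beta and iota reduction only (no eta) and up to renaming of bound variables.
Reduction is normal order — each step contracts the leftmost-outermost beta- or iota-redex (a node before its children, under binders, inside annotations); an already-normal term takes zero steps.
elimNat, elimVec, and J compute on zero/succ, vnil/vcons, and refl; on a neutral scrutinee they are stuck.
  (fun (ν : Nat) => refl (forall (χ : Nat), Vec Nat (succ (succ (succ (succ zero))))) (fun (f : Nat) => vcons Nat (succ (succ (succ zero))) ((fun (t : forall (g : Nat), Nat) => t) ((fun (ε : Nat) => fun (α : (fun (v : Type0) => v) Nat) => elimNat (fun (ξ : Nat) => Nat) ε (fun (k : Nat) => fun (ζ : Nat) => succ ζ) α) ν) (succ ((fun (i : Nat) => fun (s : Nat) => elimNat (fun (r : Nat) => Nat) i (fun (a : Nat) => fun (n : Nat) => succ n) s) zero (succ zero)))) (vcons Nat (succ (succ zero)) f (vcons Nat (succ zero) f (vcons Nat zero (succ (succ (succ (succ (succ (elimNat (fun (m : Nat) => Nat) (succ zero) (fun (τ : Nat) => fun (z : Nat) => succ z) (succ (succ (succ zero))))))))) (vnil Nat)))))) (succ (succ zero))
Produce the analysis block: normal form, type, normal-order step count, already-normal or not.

reduced normal form:
  refl (forall (ν : Nat), Vec Nat (succ (succ (succ (succ zero))))) (fun (χ : Nat) => vcons Nat (succ (succ (succ zero))) (succ (succ (succ (succ zero)))) (vcons Nat (succ (succ zero)) χ (vcons Nat (succ zero) χ (vcons Nat zero (succ (succ (succ (succ (succ (succ (succ (succ (succ zero))))))))) (vnil Nat)))))
the term's type:
  Eq (forall (ν : Nat), Vec Nat (succ (succ (succ (succ zero))))) (fun (χ : Nat) => vcons Nat (succ (succ (succ zero))) (succ (succ (succ (succ zero)))) (vcons Nat (succ (succ zero)) χ (vcons Nat (succ zero) χ (vcons Nat zero (succ (succ (succ (succ (succ (succ (succ (succ (succ zero))))))))) (vnil Nat))))) (fun (f : Nat) => vcons Nat (succ (succ (succ zero))) (succ (succ (succ (succ zero)))) (vcons Nat (succ (succ zero)) f (vcons Nat (succ zero) f (vcons Nat zero (succ (succ (succ (succ (succ (succ (succ (succ (succ zero))))))))) (vnil Nat)))))
normal-order step count: 27
already normal: no
first redex: a beta-redex


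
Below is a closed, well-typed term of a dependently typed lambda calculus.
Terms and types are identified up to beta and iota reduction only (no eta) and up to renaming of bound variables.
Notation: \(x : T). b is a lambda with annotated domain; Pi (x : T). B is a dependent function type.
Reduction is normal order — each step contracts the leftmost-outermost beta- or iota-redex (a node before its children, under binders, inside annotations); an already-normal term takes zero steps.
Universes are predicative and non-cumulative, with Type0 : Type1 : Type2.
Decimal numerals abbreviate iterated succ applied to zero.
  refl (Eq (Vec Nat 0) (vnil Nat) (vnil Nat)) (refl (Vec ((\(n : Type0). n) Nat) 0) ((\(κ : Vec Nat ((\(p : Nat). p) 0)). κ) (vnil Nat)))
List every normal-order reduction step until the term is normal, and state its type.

normal-order reduction sequence:
  refl (Eq (Vec Nat 0) (vnil Nat) (vnil Nat)) (refl (Vec ((\(n : Type0). n) Nat) 0) ((\(κ : Vec Nat ((\(p : Nat). p) 0)). κ) (vnil Nat)))
  ~> refl (Eq (Vec Nat 0) (vnil Nat) (vnil Nat)) (refl (Vec Nat 0) ((\(n : Vec Nat ((\(κ : Nat). κ) 0)). n) (vnil Nat)))
  ~> refl (Eq (Vec Nat 0) (vnil Nat) (vnil Nat)) (refl (Vec Nat 0) (vnil Nat))
type:
  Eq (Eq (Vec Nat 0) (vnil Nat) (vnil Nat)) (refl (Vec Nat 0) (vnil Nat)) (refl (Vec Nat 0) (vnil Nat))


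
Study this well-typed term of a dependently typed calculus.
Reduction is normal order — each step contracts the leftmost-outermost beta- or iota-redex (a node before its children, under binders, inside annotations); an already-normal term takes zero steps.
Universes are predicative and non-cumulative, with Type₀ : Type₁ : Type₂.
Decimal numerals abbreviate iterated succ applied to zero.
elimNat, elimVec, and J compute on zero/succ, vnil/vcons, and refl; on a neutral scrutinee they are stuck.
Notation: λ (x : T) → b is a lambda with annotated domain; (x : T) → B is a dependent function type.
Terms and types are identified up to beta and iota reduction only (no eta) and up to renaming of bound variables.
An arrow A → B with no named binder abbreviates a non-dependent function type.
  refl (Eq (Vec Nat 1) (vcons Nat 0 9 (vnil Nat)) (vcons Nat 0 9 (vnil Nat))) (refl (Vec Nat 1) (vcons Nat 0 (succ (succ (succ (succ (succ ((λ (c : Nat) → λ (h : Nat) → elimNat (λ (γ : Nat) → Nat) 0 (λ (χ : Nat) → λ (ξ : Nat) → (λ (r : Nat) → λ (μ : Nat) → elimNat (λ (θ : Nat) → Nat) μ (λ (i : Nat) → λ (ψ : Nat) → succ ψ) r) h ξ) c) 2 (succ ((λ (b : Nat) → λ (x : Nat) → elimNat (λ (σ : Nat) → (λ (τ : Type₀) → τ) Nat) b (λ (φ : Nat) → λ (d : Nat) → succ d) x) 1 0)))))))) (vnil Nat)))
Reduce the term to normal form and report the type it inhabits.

reduced normal form:
  refl (Eq (Vec Nat 1) (vcons Nat 0 9 (vnil Nat)) (vcons Nat 0 9 (vnil Nat))) (refl (Vec Nat 1) (vcons Nat 0 9 (vnil Nat)))
type:
  Eq (Eq (Vec Nat 1) (vcons Nat 0 9 (vnil Nat)) (vcons Nat 0 9 (vnil Nat))) (refl (Vec Nat 1) (vcons Nat 0 9 (vnil Nat))) (refl (Vec Nat 1) (vcons Nat 0 9 (vnil Nat)))


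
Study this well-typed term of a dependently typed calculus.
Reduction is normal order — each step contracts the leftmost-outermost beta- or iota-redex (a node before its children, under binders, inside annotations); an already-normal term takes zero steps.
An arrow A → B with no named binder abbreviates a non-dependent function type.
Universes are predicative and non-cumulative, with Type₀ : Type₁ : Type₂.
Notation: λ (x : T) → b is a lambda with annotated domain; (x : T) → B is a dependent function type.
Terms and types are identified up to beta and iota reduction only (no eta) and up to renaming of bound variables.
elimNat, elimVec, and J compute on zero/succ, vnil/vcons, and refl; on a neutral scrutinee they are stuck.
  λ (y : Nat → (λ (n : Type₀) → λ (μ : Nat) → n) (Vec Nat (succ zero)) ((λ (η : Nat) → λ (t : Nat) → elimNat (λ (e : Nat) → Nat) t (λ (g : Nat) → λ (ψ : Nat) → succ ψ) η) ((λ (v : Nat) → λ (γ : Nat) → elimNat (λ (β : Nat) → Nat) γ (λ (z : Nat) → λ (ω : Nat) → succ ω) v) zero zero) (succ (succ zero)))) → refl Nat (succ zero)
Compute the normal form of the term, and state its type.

reduced normal form:
  λ (y : Nat → Vec Nat (succ zero)) → refl Nat (succ zero)
the term's type:
  (Nat → Vec Nat (succ zero)) → Eq Nat (succ zero) (succ zero)


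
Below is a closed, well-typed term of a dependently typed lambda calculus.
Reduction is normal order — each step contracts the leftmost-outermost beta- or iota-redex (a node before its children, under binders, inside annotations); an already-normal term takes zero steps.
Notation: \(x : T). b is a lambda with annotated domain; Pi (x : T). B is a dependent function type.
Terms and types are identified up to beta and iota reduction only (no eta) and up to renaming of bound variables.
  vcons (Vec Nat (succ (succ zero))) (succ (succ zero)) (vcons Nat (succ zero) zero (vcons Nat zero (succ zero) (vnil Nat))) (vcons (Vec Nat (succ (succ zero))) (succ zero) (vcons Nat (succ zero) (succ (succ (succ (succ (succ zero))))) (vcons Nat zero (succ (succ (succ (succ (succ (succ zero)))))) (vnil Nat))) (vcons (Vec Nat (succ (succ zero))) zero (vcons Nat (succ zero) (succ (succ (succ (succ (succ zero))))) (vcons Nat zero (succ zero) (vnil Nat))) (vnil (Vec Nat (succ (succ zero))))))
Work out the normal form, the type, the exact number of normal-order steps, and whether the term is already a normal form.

normal form:
  vcons (Vec Nat (succ (succ zero))) (succ (succ zero)) (vcons Nat (succ zero) zero (vcons Nat zero (succ zero) (vnil Nat))) (vcons (Vec Nat (succ (succ zero))) (succ zero) (vcons Nat (succ zero) (succ (succ (succ (succ (succ zero))))) (vcons Nat zero (succ (succ (succ (succ (succ (succ zero)))))) (vnil Nat))) (vcons (Vec Nat (succ (succ zero))) zero (vcons Nat (succ zero) (succ (succ (succ (succ (succ zero))))) (vcons Nat zero (succ zero) (vnil Nat))) (vnil (Vec Nat (succ (succ zero))))))
type:
  Vec (Vec Nat (succ (succ zero))) (succ (succ (succ zero)))
reduction steps (normal order): 0
already normal: yes


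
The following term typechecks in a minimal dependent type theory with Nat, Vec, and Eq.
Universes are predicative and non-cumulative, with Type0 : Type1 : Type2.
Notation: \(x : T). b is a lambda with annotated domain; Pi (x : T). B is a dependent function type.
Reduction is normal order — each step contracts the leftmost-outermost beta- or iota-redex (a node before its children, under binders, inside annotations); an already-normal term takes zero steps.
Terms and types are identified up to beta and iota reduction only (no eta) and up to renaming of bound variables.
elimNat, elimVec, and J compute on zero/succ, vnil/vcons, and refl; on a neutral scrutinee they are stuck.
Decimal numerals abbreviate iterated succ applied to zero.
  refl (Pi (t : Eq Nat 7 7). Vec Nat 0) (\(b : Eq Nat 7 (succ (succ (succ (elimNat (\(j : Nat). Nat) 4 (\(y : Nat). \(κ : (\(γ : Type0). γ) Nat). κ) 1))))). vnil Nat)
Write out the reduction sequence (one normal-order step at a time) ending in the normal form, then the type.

reduction (normal order):
  refl (Pi (t : Eq Nat 7 7). Vec Nat 0) (\(b : Eq Nat 7 (succ (succ (succ (elimNat (\(j : Nat). Nat) 4 (\(y : Nat). \(κ : (\(γ : Type0). γ) Nat). κ) 1))))). vnil Nat)
  ~> refl (Pi (t : Eq Nat 7 7). Vec Nat 0) (\(b : Eq Nat 7 (succ (succ (succ ((\(j : Nat). \(y : (\(κ : Type0). κ) Nat). y) 0 (elimNat (\(γ : Nat). Nat) 4 (\(r : Nat). \(μ : (\(v : Type0). v) Nat). μ) 0)))))). vnil Nat)
  ~> refl (Pi (t : Eq Nat 7 7). Vec Nat 0) (\(b : Eq Nat 7 (succ (succ (succ ((\(j : (\(y : Type0). y) Nat). j) (elimNat (\(κ : Nat). Nat) 4 (\(γ : Nat). \(r : (\(μ : Type0). μ) Nat). r) 0)))))). vnil Nat)
  ~> refl (Pi (t : Eq Nat 7 7). Vec Nat 0) (\(b : Eq Nat 7 (succ (succ (succ (elimNat (\(j : Nat). Nat) 4 (\(y : Nat). \(κ : (\(γ : Type0). γ) Nat). κ) 0))))). vnil Nat)
  ~> refl (Pi (t : Eq Nat 7 7). Vec Nat 0) (\(b : Eq Nat 7 7). vnil Nat)
the term's type:
  Eq (Pi (t : Eq Nat 7 7). Vec Nat 0) (\(b : Eq Nat 7 7). vnil Nat) (\(j : Eq Nat 7 7). vnil Nat)


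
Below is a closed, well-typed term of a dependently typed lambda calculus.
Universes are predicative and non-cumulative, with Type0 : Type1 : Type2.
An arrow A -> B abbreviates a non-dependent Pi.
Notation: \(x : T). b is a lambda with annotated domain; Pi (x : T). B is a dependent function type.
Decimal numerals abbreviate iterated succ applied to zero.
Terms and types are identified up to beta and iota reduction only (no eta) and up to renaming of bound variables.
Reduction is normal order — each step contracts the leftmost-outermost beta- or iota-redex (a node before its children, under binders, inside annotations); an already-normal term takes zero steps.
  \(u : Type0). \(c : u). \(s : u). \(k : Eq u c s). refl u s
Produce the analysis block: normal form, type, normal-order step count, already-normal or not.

resulting normal form:
  \(u : Type0). \(c : u). \(s : u). \(k : Eq u c s). refl u s
inferred type:
  Pi (u : Type0). Pi (c : u). Pi (s : u). Eq u c s -> Eq u s s
steps to reach normal form (normal order): 0
term was already normal: yes


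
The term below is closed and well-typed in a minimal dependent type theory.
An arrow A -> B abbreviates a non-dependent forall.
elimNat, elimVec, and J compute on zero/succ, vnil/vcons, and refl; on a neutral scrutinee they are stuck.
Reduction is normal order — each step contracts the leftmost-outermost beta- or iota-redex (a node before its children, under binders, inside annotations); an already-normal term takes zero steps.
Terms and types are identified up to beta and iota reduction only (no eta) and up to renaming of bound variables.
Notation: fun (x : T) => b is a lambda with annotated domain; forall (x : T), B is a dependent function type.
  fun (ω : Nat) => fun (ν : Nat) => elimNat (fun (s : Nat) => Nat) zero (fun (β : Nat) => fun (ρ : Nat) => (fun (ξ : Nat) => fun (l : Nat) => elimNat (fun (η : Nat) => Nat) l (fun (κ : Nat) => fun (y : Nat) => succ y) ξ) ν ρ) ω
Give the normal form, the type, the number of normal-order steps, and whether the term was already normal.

reduced normal form:
  fun (ω : Nat) => fun (ν : Nat) => elimNat (fun (s : Nat) => Nat) zero (fun (β : Nat) => fun (ρ : Nat) => elimNat (fun (ξ : Nat) => Nat) ρ (fun (l : Nat) => fun (η : Nat) => succ η) ν) ω
the term's type:
  Nat -> Nat -> Nat
reduction steps (normal order): 2
started in normal form: no
first redex: a beta-redex


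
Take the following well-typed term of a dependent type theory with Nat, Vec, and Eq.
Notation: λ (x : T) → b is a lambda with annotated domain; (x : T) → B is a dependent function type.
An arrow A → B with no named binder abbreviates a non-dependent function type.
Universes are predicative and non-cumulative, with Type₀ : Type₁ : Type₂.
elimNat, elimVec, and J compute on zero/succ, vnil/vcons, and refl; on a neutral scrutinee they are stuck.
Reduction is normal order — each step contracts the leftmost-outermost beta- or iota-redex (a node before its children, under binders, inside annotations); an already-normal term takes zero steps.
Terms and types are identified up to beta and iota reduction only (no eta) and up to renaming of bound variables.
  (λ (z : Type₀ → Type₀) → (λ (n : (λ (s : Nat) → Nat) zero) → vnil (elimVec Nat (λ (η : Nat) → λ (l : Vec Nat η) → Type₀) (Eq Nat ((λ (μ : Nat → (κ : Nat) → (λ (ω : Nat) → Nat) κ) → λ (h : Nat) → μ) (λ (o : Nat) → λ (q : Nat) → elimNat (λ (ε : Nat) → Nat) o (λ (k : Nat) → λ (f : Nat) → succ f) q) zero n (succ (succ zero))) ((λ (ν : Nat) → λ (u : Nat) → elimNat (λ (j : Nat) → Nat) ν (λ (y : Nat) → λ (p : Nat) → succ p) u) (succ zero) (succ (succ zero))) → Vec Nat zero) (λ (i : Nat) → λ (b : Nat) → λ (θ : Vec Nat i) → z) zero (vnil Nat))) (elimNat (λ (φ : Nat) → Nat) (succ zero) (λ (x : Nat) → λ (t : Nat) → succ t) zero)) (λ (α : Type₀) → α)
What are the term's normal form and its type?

normal form:
  vnil (Eq Nat (succ (succ (succ zero))) (succ (succ (succ zero))) → Vec Nat zero)
type:
  Vec (Eq Nat (succ (succ (succ zero))) (succ (succ (succ zero))) → Vec Nat zero) zero


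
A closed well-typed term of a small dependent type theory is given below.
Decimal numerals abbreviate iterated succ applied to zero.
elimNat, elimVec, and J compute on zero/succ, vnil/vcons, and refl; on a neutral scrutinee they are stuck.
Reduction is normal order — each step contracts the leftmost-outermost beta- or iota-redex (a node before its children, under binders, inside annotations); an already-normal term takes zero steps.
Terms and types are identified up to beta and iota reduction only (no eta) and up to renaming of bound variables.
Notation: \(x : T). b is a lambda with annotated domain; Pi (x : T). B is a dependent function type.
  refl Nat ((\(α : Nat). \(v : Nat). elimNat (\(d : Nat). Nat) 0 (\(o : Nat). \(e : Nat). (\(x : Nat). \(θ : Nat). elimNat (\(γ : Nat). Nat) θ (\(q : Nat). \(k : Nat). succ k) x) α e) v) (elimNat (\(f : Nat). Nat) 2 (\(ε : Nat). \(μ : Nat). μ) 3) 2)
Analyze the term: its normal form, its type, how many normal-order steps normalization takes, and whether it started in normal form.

reduced normal form:
  refl Nat 4
the term's type:
  Eq Nat 4 4
reduction steps (normal order): 47
started in normal form: no
first redex: a beta-redex


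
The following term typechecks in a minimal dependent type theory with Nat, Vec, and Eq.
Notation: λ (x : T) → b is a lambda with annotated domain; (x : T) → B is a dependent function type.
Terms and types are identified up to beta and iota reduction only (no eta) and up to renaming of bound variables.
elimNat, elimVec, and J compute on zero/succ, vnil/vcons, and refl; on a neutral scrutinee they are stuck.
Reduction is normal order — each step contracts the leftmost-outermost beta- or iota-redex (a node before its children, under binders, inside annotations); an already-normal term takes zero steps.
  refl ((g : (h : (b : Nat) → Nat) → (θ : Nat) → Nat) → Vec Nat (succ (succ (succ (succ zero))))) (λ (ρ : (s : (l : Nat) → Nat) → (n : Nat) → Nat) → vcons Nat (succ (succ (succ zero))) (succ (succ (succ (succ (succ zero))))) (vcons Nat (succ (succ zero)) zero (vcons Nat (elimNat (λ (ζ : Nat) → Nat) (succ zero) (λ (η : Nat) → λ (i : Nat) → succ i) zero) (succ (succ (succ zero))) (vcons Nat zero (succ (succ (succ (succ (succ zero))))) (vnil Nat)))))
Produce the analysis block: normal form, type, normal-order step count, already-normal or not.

reduced normal form:
  refl ((g : (h : (b : Nat) → Nat) → (θ : Nat) → Nat) → Vec Nat (succ (succ (succ (succ zero))))) (λ (ρ : (s : (l : Nat) → Nat) → (n : Nat) → Nat) → vcons Nat (succ (succ (succ zero))) (succ (succ (succ (succ (succ zero))))) (vcons Nat (succ (succ zero)) zero (vcons Nat (succ zero) (succ (succ (succ zero))) (vcons Nat zero (succ (succ (succ (succ (succ zero))))) (vnil Nat)))))
the term's type:
  Eq ((g : (h : (b : Nat) → Nat) → (θ : Nat) → Nat) → Vec Nat (succ (succ (succ (succ zero))))) (λ (ρ : (s : (l : Nat) → Nat) → (n : Nat) → Nat) → vcons Nat (succ (succ (succ zero))) (succ (succ (succ (succ (succ zero))))) (vcons Nat (succ (succ zero)) zero (vcons Nat (succ zero) (succ (succ (succ zero))) (vcons Nat zero (succ (succ (succ (succ (succ zero))))) (vnil Nat))))) (λ (ζ : (η : (i : Nat) → Nat) → (r : Nat) → Nat) → vcons Nat (succ (succ (succ zero))) (succ (succ (succ (succ (succ zero))))) (vcons Nat (succ (succ zero)) zero (vcons Nat (succ zero) (succ (succ (succ zero))) (vcons Nat zero (succ (succ (succ (succ (succ zero))))) (vnil Nat)))))
reduction steps (normal order): 1
started in normal form: no
first contracted redex: an elimNat iota-redex


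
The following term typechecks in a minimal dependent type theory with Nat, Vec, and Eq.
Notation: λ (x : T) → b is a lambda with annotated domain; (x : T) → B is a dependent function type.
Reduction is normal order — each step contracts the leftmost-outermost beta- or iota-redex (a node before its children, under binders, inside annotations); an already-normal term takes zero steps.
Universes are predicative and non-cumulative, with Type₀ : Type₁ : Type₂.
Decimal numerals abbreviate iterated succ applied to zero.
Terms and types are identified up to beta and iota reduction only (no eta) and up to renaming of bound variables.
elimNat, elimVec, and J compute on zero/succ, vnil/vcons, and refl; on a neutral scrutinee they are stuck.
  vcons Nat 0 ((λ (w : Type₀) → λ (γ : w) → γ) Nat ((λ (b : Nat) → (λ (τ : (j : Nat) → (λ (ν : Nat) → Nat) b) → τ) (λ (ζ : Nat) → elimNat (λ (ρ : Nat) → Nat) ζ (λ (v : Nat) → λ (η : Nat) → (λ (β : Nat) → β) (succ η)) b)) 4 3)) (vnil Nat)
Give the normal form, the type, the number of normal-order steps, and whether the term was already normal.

normal form:
  vcons Nat 0 7 (vnil Nat)
type:
  Vec Nat 1
steps to reach normal form (normal order): 22
term was already normal: no
first contracted redex: a beta-redex


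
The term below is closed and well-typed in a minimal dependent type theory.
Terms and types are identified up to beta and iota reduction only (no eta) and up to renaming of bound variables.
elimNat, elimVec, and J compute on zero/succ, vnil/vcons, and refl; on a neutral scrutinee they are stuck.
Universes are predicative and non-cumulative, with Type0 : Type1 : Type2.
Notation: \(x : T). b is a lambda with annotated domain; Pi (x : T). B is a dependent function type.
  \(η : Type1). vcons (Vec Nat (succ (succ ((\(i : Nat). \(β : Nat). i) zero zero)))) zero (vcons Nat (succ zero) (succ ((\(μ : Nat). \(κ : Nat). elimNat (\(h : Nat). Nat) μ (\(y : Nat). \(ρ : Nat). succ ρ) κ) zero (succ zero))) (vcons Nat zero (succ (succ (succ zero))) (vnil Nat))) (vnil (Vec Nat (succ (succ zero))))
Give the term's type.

type:
  Pi (η : Type1). Vec (Vec Nat (succ (succ zero))) (succ zero)


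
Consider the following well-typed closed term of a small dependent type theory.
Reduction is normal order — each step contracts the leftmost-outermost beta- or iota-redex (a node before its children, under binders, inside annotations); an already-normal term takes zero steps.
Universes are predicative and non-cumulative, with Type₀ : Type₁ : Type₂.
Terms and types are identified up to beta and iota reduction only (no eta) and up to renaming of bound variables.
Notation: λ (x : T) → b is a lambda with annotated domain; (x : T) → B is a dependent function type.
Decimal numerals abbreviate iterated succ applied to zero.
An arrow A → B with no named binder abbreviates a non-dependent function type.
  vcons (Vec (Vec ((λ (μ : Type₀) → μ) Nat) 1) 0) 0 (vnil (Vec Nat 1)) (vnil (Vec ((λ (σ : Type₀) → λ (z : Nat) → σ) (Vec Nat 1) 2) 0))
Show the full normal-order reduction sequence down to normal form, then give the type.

reduction (normal order):
  vcons (Vec (Vec ((λ (μ : Type₀) → μ) Nat) 1) 0) 0 (vnil (Vec Nat 1)) (vnil (Vec ((λ (σ : Type₀) → λ (z : Nat) → σ) (Vec Nat 1) 2) 0))
  ~> vcons (Vec (Vec Nat 1) 0) 0 (vnil (Vec Nat 1)) (vnil (Vec ((λ (μ : Type₀) → λ (σ : Nat) → μ) (Vec Nat 1) 2) 0))
  ~> vcons (Vec (Vec Nat 1) 0) 0 (vnil (Vec Nat 1)) (vnil (Vec ((λ (μ : Nat) → Vec Nat 1) 2) 0))
  ~> vcons (Vec (Vec Nat 1) 0) 0 (vnil (Vec Nat 1)) (vnil (Vec (Vec Nat 1) 0))
inferred type:
  Vec (Vec (Vec Nat 1) 0) 1


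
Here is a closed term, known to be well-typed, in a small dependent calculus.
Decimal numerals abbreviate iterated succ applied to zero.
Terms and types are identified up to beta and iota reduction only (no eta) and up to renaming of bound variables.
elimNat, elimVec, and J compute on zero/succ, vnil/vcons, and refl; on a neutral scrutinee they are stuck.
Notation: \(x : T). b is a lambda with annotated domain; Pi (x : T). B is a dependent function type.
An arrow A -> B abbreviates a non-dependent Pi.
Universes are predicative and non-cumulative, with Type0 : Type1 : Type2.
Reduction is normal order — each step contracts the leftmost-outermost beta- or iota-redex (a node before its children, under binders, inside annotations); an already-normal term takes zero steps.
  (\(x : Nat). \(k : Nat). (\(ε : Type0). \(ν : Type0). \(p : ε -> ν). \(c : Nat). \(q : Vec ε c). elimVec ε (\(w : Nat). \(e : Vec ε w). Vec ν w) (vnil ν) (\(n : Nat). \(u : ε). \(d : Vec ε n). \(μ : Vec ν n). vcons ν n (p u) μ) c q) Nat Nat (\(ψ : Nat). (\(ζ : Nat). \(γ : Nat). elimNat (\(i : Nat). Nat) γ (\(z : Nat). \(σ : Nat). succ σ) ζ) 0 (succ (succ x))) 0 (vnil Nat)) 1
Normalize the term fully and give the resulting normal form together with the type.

normal form:
  \(x : Nat). vnil Nat
type:
  Nat -> Vec Nat 0


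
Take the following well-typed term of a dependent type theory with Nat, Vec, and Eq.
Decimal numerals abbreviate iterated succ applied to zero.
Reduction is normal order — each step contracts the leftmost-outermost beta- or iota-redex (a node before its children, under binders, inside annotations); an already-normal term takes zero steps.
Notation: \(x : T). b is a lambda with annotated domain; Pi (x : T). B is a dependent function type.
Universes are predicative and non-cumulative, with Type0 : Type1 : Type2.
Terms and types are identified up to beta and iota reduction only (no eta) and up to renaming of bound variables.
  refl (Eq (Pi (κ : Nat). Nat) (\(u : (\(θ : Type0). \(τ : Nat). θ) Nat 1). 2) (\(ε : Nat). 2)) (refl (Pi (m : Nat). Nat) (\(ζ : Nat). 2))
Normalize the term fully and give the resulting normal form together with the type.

reduced normal form:
  refl (Eq (Pi (κ : Nat). Nat) (\(u : Nat). 2) (\(θ : Nat). 2)) (refl (Pi (τ : Nat). Nat) (\(ε : Nat). 2))
type:
  Eq (Eq (Pi (κ : Nat). Nat) (\(u : Nat). 2) (\(θ : Nat). 2)) (refl (Pi (τ : Nat). Nat) (\(ε : Nat). 2)) (refl (Pi (m : Nat). Nat) (\(ζ : Nat). 2))
observation: 2 normal-order steps separate the term from its normal form.


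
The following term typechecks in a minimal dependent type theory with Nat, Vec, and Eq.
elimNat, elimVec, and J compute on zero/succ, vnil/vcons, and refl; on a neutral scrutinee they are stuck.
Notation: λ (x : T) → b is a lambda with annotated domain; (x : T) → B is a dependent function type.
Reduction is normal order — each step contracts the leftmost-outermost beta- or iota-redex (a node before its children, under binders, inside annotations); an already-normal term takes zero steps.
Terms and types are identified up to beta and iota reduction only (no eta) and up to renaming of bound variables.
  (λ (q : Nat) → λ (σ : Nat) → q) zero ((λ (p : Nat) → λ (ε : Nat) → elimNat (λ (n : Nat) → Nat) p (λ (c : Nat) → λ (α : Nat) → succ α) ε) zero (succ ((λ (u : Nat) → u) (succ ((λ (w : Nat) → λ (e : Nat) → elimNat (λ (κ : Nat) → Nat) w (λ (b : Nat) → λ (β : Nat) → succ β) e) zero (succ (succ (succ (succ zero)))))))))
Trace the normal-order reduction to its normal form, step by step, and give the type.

normal-order reduction:
  (λ (q : Nat) → λ (σ : Nat) → q) zero ((λ (p : Nat) → λ (ε : Nat) → elimNat (λ (n : Nat) → Nat) p (λ (c : Nat) → λ (α : Nat) → succ α) ε) zero (succ ((λ (u : Nat) → u) (succ ((λ (w : Nat) → λ (e : Nat) → elimNat (λ (κ : Nat) → Nat) w (λ (b : Nat) → λ (β : Nat) → succ β) e) zero (succ (succ (succ (succ zero)))))))))
  ~> (λ (q : Nat) → zero) ((λ (σ : Nat) → λ (p : Nat) → elimNat (λ (ε : Nat) → Nat) σ (λ (n : Nat) → λ (c : Nat) → succ c) p) zero (succ ((λ (α : Nat) → α) (succ ((λ (u : Nat) → λ (w : Nat) → elimNat (λ (e : Nat) → Nat) u (λ (κ : Nat) → λ (b : Nat) → succ b) w) zero (succ (succ (succ (succ zero)))))))))
  ~> zero
the term's type:
  Nat


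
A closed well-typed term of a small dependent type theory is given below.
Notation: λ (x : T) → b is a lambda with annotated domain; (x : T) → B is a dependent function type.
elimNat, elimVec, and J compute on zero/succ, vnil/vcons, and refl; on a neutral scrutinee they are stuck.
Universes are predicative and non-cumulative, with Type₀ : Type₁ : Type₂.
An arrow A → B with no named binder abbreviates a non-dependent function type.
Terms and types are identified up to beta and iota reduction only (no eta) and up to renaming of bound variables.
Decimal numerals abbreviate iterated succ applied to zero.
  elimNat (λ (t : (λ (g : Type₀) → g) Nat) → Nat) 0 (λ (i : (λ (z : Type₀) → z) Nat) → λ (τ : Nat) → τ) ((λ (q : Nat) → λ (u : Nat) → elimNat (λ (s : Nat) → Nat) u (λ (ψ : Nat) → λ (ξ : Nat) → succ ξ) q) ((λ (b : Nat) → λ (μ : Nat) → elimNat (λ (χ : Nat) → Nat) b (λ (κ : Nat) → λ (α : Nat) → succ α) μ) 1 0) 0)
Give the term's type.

type:
  Nat


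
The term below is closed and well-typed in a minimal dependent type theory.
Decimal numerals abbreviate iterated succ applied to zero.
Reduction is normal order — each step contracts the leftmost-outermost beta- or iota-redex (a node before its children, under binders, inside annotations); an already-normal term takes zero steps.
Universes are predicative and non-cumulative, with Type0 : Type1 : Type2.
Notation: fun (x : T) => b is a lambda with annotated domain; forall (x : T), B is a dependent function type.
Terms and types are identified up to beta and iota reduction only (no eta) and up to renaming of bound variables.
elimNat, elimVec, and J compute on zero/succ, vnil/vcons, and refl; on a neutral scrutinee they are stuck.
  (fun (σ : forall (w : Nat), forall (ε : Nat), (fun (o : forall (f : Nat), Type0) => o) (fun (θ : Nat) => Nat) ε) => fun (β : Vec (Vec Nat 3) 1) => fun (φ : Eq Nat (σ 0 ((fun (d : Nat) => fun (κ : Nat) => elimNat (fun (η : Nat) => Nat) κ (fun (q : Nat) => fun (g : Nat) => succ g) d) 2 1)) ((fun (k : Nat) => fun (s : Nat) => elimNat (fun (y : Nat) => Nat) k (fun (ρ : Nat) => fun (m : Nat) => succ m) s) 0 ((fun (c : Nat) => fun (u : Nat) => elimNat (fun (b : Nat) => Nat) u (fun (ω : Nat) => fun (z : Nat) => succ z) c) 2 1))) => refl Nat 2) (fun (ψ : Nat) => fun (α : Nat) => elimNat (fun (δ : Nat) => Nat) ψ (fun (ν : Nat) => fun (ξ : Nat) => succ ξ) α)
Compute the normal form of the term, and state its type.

normal form:
  fun (σ : Vec (Vec Nat 3) 1) => fun (w : Eq Nat 3 3) => refl Nat 2
inferred type:
  forall (σ : Vec (Vec Nat 3) 1), forall (w : Eq Nat 3 3), Eq Nat 2 2


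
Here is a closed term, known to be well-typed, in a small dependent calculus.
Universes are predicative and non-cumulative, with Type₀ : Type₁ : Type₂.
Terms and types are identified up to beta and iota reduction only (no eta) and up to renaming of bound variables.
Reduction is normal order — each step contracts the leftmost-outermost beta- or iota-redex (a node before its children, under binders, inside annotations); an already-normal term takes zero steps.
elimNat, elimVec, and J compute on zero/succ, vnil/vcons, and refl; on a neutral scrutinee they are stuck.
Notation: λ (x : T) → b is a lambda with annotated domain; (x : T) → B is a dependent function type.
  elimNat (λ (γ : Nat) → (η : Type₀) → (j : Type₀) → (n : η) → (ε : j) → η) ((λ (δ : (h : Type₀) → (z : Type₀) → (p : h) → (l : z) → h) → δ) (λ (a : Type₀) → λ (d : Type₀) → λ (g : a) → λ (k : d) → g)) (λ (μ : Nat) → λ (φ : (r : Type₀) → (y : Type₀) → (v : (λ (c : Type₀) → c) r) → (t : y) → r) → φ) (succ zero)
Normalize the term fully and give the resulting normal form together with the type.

normal form:
  λ (γ : Type₀) → λ (η : Type₀) → λ (j : γ) → λ (n : η) → j
the term's type:
  (γ : Type₀) → (η : Type₀) → (j : γ) → (n : η) → γ


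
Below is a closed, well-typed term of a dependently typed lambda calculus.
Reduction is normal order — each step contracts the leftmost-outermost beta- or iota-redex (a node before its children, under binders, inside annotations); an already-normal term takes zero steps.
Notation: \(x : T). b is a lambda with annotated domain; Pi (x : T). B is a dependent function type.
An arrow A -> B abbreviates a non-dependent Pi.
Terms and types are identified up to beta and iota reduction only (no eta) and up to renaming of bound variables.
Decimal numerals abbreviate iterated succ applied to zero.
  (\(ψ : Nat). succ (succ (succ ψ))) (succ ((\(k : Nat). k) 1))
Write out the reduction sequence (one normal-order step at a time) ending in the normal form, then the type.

normal-order reduction:
  (\(ψ : Nat). succ (succ (succ ψ))) (succ ((\(k : Nat). k) 1))
  ~> succ (succ (succ (succ ((\(ψ : Nat). ψ) 1))))
  ~> 5
the term's type:
  Nat


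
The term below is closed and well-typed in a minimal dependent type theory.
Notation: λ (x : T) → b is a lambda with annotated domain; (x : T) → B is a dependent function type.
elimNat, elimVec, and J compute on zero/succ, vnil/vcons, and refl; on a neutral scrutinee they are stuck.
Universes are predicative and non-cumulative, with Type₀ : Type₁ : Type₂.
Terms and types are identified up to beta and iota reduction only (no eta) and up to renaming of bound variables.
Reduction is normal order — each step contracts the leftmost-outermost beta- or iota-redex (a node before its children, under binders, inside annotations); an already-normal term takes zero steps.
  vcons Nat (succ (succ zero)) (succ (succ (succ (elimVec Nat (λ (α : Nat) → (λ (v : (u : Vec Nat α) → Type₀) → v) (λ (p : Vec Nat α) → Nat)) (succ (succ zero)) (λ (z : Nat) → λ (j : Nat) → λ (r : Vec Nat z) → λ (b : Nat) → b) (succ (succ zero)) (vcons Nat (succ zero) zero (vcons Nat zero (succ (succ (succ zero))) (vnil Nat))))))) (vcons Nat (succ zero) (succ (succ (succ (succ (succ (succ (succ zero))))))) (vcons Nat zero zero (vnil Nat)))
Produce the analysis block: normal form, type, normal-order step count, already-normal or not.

resulting normal form:
  vcons Nat (succ (succ zero)) (succ (succ (succ (succ (succ zero))))) (vcons Nat (succ zero) (succ (succ (succ (succ (succ (succ (succ zero))))))) (vcons Nat zero zero (vnil Nat)))
the term's type:
  Vec Nat (succ (succ (succ zero)))
steps to reach normal form (normal order): 11
already normal: no
first contracted redex: an elimVec iota-redex


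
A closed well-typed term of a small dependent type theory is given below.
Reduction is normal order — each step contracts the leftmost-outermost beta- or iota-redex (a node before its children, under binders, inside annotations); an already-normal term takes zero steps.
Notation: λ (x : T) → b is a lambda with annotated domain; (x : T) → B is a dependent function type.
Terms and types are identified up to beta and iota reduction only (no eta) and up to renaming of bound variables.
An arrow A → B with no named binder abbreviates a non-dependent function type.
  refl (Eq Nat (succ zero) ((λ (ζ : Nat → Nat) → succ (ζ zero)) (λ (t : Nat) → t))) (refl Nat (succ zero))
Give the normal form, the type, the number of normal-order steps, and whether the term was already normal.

reduced normal form:
  refl (Eq Nat (succ zero) (succ zero)) (refl Nat (succ zero))
inferred type:
  Eq (Eq Nat (succ zero) (succ zero)) (refl Nat (succ zero)) (refl Nat (succ zero))
normal-order step count: 2
started in normal form: no
first contracted redex: a beta-redex


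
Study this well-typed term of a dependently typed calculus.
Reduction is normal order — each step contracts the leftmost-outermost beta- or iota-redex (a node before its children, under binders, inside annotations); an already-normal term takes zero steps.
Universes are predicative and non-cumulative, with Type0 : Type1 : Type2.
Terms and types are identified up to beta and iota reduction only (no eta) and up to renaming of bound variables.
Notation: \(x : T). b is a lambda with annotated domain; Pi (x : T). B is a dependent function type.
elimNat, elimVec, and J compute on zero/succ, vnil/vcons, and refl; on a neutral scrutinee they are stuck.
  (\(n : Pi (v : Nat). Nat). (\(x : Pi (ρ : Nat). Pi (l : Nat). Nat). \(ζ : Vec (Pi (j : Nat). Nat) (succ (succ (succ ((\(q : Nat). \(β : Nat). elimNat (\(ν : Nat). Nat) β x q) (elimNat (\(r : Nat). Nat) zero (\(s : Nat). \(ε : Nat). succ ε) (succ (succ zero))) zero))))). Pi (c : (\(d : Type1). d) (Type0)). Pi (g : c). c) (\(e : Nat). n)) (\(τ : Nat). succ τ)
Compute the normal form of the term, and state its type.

reduced normal form:
  \(n : Vec (Pi (v : Nat). Nat) (succ (succ (succ (succ (succ zero)))))). Pi (x : Type0). Pi (ρ : x). x
inferred type:
  Pi (n : Vec (Pi (v : Nat). Nat) (succ (succ (succ (succ (succ zero)))))). Type1
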